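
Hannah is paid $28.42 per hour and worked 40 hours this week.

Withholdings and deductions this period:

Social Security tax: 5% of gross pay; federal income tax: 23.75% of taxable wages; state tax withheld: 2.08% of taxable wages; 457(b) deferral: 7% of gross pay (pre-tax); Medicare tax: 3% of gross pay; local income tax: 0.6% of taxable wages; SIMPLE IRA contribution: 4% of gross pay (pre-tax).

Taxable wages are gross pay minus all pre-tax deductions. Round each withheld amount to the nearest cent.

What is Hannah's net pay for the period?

Gross pay: 40 × $28.42 = $1,136.80
457(b) deferral: $1,136.80 × 0.07 = $79.58
SIMPLE IRA contribution: $1,136.80 × 0.04 = $45.47
Pre-tax total = $79.58 + $45.47 = $125.05
Taxable wages = $1,136.80 − $125.05 = $1,011.75
Local income tax: $1,011.75 × 0.006 = $6.07
Federal income tax: $1,011.75 × 0.2375 = $240.29
State tax withheld: $1,011.75 × 0.0208 = $21.04
Medicare tax: $1,136.80 × 0.03 = $34.10
Social Security tax: $1,136.80 × 0.05 = $56.84
Total deductions = $79.58 + $45.47 + $6.07 + $240.29 + $21.04 + $34.10 + $56.84 = $483.39
Net pay = $1,136.80 − $483.39 = $653.41

$653.41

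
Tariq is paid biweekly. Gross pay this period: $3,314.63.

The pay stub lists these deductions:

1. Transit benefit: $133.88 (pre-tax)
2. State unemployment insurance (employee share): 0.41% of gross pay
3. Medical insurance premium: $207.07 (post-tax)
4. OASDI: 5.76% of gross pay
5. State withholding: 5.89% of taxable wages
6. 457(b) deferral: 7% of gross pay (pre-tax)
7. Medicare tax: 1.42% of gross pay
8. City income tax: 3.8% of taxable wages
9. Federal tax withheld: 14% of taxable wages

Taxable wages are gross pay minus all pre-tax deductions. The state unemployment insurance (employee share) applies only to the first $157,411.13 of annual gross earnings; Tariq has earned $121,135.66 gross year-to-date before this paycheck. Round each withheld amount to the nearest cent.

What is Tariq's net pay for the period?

$1,791.53

Transit benefit: $133.88
457(b) deferral: $3,314.63 × 0.07 = $232.02
Pre-tax total = $133.88 + $232.02 = $365.90
Taxable wages = $3,314.63 − $365.90 = $2,948.73
City income tax: $2,948.73 × 0.038 = $112.05
State withholding: $2,948.73 × 0.0589 = $173.68
Federal tax withheld: $2,948.73 × 0.14 = $412.82
State unemployment insurance (employee share): cap not yet reached, full $3,314.63 is subject → $3,314.63 × 0.0041 = $13.59
Medicare tax: $3,314.63 × 0.0142 = $47.07
OASDI: $3,314.63 × 0.0576 = $190.92
Medical insurance premium: $207.07
Total deductions = $133.88 + $232.02 + $112.05 + $173.68 + $412.82 + $13.59 + $47.07 + $190.92 + $207.07 = $1,523.10
Net pay = $3,314.63 − $1,523.10 = $1,791.53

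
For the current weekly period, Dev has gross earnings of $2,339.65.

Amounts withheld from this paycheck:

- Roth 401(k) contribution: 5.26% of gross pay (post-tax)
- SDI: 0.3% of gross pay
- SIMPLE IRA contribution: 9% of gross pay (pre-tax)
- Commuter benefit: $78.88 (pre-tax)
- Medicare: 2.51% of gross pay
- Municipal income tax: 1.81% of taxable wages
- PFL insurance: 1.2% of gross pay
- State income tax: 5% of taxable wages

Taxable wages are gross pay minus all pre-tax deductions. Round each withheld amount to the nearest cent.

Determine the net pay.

$1,693.68

Commuter benefit: $78.88
SIMPLE IRA contribution: $2,339.65 × 0.09 = $210.57
Pre-tax total = $78.88 + $210.57 = $289.45
Taxable wages = $2,339.65 − $289.45 = $2,050.20
State income tax: $2,050.20 × 0.05 = $102.51
Municipal income tax: $2,050.20 × 0.0181 = $37.11
SDI: $2,339.65 × 0.003 = $7.02
PFL insurance: $2,339.65 × 0.012 = $28.08
Medicare: $2,339.65 × 0.0251 = $58.73
Roth 401(k) contribution: $2,339.65 × 0.0526 = $123.07
Total deductions = $78.88 + $210.57 + $102.51 + $37.11 + $7.02 + $28.08 + $58.73 + $123.07 = $645.97
Net pay = $2,339.65 − $645.97 = $1,693.68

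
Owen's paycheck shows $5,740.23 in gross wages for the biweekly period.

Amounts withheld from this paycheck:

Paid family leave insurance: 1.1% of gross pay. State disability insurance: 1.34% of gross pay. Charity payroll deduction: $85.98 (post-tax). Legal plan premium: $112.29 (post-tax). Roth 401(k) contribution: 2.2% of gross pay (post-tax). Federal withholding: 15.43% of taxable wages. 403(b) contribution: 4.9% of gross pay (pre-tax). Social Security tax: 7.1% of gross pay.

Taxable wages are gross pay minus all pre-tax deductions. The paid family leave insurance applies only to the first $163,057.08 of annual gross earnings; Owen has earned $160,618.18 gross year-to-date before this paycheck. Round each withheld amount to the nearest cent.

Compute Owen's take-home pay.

$3,780.77

403(b) contribution: $5,740.23 × 0.049 = $281.27
Taxable wages = $5,740.23 − $281.27 = $5,458.96
Federal withholding: $5,458.96 × 0.1543 = $842.32
Social Security tax: $5,740.23 × 0.071 = $407.56
State disability insurance: $5,740.23 × 0.0134 = $76.92
Paid family leave insurance: only $163,057.08 − $160,618.18 = $2,438.90 of this check is subject → $2,438.90 × 0.011 = $26.83
Charity payroll deduction: $85.98
Roth 401(k) contribution: $5,740.23 × 0.022 = $126.29
Legal plan premium: $112.29
Total deductions = $281.27 + $842.32 + $407.56 + $76.92 + $26.83 + $85.98 + $126.29 + $112.29 = $1,959.46
Net pay = $5,740.23 − $1,959.46 = $3,780.77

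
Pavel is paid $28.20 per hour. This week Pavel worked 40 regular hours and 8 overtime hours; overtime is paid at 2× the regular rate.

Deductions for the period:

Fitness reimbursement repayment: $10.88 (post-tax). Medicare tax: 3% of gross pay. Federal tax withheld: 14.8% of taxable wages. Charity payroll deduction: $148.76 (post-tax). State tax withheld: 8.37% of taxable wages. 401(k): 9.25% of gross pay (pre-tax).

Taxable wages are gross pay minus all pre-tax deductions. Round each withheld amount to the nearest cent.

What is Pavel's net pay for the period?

$894.05

Regular pay: 40 × $28.20 = $1,128.00
Overtime pay: 8 × $28.20 × 2 = $451.20
Gross pay = $1,128.00 + $451.20 = $1,579.20
401(k): $1,579.20 × 0.0925 = $146.08
Taxable wages = $1,579.20 − $146.08 = $1,433.12
State tax withheld: $1,433.12 × 0.0837 = $119.95
Federal tax withheld: $1,433.12 × 0.148 = $212.10
Medicare tax: $1,579.20 × 0.03 = $47.38
Fitness reimbursement repayment: $10.88
Charity payroll deduction: $148.76
Total deductions = $146.08 + $119.95 + $212.10 + $47.38 + $10.88 + $148.76 = $685.15
Net pay = $1,579.20 − $685.15 = $894.05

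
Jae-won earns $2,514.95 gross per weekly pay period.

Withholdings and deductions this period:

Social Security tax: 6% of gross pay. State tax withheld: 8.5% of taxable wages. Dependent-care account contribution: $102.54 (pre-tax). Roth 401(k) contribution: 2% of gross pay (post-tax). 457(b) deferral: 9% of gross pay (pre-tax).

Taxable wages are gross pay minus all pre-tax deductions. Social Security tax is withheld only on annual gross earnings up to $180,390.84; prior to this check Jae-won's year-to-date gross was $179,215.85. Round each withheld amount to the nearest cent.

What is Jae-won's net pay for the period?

$1,879.44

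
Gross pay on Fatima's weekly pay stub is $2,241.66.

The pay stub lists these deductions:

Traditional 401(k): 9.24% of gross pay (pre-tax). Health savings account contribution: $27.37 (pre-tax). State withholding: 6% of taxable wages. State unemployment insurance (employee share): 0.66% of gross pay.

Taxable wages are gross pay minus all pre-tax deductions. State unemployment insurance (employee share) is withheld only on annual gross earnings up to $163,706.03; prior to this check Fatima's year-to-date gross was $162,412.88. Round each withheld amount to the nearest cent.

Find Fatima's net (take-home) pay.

$1,878.20

Traditional 401(k): $2,241.66 × 0.0924 = $207.13
Health savings account contribution: $27.37
Pre-tax total = $207.13 + $27.37 = $234.50
Taxable wages = $2,241.66 − $234.50 = $2,007.16
State withholding: $2,007.16 × 0.06 = $120.43
State unemployment insurance (employee share): only $163,706.03 − $162,412.88 = $1,293.15 of this check is subject → $1,293.15 × 0.0066 = $8.53
Total deductions = $207.13 + $27.37 + $120.43 + $8.53 = $363.46
Net pay = $2,241.66 − $363.46 = $1,878.20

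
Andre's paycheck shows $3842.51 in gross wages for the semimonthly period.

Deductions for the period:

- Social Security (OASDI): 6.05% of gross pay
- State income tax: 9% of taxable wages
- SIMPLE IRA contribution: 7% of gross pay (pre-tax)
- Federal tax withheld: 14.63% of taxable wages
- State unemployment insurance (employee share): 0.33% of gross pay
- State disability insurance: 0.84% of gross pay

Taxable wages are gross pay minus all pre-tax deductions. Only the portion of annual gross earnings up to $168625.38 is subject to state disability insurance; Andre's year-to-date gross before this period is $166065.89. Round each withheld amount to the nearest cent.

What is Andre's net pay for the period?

$2462.45

SIMPLE IRA contribution: $3842.51 × 0.07 = $268.98
Taxable wages = $3842.51 − $268.98 = $3573.53
State income tax: $3573.53 × 0.09 = $321.62
Federal tax withheld: $3573.53 × 0.1463 = $522.81
State unemployment insurance (employee share): $3842.51 × 0.0033 = $12.68
State disability insurance: only $168625.38 − $166065.89 = $2559.49 of this check is subject → $2559.49 × 0.0084 = $21.50
Social Security (OASDI): $3842.51 × 0.0605 = $232.47
Total deductions = $268.98 + $321.62 + $522.81 + $12.68 + $21.50 + $232.47 = $1380.06
Net pay = $3842.51 − $1380.06 = $2462.45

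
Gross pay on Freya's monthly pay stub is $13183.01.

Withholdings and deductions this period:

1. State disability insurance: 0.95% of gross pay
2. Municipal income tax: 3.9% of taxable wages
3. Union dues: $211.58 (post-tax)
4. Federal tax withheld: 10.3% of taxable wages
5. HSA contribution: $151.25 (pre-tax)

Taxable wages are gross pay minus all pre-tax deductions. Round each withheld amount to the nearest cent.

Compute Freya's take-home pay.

$10844.43

HSA contribution: $151.25
Taxable wages = $13183.01 − $151.25 = $13031.76
Municipal income tax: $13031.76 × 0.039 = $508.24
Federal tax withheld: $13031.76 × 0.103 = $1342.27
State disability insurance: $13183.01 × 0.0095 = $125.24
Union dues: $211.58
Total deductions = $151.25 + $508.24 + $1342.27 + $125.24 + $211.58 = $2338.58
Net pay = $13183.01 − $2338.58 = $10844.43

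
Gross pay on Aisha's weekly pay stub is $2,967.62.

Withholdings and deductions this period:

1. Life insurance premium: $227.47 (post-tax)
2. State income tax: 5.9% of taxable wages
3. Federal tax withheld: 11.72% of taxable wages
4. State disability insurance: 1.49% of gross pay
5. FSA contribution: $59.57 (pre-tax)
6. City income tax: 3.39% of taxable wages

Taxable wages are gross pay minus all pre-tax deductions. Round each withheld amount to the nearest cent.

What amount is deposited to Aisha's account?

FSA contribution: $59.57
Taxable wages = $2,967.62 − $59.57 = $2,908.05
Federal tax withheld: $2,908.05 × 0.1172 = $340.82
State income tax: $2,908.05 × 0.059 = $171.57
City income tax: $2,908.05 × 0.0339 = $98.58
State disability insurance: $2,967.62 × 0.0149 = $44.22
Life insurance premium: $227.47
Total deductions = $59.57 + $340.82 + $171.57 + $98.58 + $44.22 + $227.47 = $942.23
Net pay = $2,967.62 − $942.23 = $2,025.39

$2,025.39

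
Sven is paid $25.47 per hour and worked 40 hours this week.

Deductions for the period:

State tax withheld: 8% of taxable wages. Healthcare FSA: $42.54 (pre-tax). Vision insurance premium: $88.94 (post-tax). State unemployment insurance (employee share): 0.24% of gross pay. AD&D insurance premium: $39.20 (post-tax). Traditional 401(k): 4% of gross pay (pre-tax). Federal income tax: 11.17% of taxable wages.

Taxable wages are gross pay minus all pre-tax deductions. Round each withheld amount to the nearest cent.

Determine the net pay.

Gross pay: 40 × $25.47 = $1,018.80
Healthcare FSA: $42.54
Traditional 401(k): $1,018.80 × 0.04 = $40.75
Pre-tax total = $42.54 + $40.75 = $83.29
Taxable wages = $1,018.80 − $83.29 = $935.51
Federal income tax: $935.51 × 0.1117 = $104.50
State tax withheld: $935.51 × 0.08 = $74.84
State unemployment insurance (employee share): $1,018.80 × 0.0024 = $2.45
AD&D insurance premium: $39.20
Vision insurance premium: $88.94
Total deductions = $42.54 + $40.75 + $104.50 + $74.84 + $2.45 + $39.20 + $88.94 = $393.22
Net pay = $1,018.80 − $393.22 = $625.58

$625.58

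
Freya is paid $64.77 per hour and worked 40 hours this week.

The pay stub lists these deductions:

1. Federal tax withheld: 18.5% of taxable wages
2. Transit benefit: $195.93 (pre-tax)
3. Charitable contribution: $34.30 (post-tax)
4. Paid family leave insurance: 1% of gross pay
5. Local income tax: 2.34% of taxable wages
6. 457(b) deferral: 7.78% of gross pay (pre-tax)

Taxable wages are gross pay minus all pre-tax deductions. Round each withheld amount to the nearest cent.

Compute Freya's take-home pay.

$1,676.02

Gross pay: 40 × $64.77 = $2,590.80
Transit benefit: $195.93
457(b) deferral: $2,590.80 × 0.0778 = $201.56
Pre-tax total = $195.93 + $201.56 = $397.49
Taxable wages = $2,590.80 − $397.49 = $2,193.31
Local income tax: $2,193.31 × 0.0234 = $51.32
Federal tax withheld: $2,193.31 × 0.185 = $405.76
Paid family leave insurance: $2,590.80 × 0.01 = $25.91
Charitable contribution: $34.30
Total deductions = $195.93 + $201.56 + $51.32 + $405.76 + $25.91 + $34.30 = $914.78
Net pay = $2,590.80 − $914.78 = $1,676.02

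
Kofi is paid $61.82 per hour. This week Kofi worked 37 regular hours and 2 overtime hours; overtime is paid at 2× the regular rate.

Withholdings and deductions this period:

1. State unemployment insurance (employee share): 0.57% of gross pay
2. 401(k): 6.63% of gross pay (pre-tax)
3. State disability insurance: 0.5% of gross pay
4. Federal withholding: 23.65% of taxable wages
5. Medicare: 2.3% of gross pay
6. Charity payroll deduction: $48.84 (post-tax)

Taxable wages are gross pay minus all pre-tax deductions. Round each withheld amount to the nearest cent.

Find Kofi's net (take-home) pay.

Regular pay: 37 × $61.82 = $2,287.34
Overtime pay: 2 × $61.82 × 2 = $247.28
Gross pay = $2,287.34 + $247.28 = $2,534.62
401(k): $2,534.62 × 0.0663 = $168.05
Taxable wages = $2,534.62 − $168.05 = $2,366.57
Federal withholding: $2,366.57 × 0.2365 = $559.69
State disability insurance: $2,534.62 × 0.005 = $12.67
Medicare: $2,534.62 × 0.023 = $58.30
State unemployment insurance (employee share): $2,534.62 × 0.0057 = $14.45
Charity payroll deduction: $48.84
Total deductions = $168.05 + $559.69 + $12.67 + $58.30 + $14.45 + $48.84 = $862.00
Net pay = $2,534.62 − $862.00 = $1,672.62

$1,672.62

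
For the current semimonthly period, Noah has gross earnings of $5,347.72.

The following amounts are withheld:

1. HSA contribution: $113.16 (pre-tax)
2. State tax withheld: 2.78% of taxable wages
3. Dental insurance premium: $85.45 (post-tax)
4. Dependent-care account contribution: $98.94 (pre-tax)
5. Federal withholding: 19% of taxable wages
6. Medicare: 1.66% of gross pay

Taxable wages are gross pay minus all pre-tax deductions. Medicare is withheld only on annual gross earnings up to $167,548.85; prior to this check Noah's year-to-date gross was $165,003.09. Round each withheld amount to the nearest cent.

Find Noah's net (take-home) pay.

Dependent-care account contribution: $98.94
HSA contribution: $113.16
Pre-tax total = $98.94 + $113.16 = $212.10
Taxable wages = $5,347.72 − $212.10 = $5,135.62
State tax withheld: $5,135.62 × 0.0278 = $142.77
Federal withholding: $5,135.62 × 0.19 = $975.77
Medicare: only $167,548.85 − $165,003.09 = $2,545.76 of this check is subject → $2,545.76 × 0.0166 = $42.26
Dental insurance premium: $85.45
Total deductions = $98.94 + $113.16 + $142.77 + $975.77 + $42.26 + $85.45 = $1,458.35
Net pay = $5,347.72 − $1,458.35 = $3,889.37

$3,889.37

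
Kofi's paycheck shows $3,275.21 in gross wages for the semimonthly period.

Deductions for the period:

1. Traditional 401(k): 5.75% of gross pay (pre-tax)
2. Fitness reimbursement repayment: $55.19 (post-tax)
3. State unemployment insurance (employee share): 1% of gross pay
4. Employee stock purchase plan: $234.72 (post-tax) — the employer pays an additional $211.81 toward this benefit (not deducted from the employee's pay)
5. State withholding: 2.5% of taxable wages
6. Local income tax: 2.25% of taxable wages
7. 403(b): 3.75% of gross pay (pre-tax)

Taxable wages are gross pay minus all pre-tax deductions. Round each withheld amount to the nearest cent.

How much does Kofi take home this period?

$2,500.62

403(b): $3,275.21 × 0.0375 = $122.82
Traditional 401(k): $3,275.21 × 0.0575 = $188.32
Pre-tax total = $122.82 + $188.32 = $311.14
Taxable wages = $3,275.21 − $311.14 = $2,964.07
State withholding: $2,964.07 × 0.025 = $74.10
Local income tax: $2,964.07 × 0.0225 = $66.69
State unemployment insurance (employee share): $3,275.21 × 0.01 = $32.75
Fitness reimbursement repayment: $55.19
Employee stock purchase plan: $234.72
(Employer's $211.81 toward employee stock purchase plan is not withheld from the employee.)
Total deductions = $122.82 + $188.32 + $74.10 + $66.69 + $32.75 + $55.19 + $234.72 = $774.59
Net pay = $3,275.21 − $774.59 = $2,500.62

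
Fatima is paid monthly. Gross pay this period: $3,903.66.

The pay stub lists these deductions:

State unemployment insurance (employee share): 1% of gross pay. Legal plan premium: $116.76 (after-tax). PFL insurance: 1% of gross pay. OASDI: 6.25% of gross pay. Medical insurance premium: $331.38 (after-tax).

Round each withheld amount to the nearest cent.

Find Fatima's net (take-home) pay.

$3,133.46

State unemployment insurance (employee share): $3,903.66 × 0.01 = $39.04
OASDI: $3,903.66 × 0.0625 = $243.98
PFL insurance: $3,903.66 × 0.01 = $39.04
Legal plan premium: $116.76
Medical insurance premium: $331.38
Total deductions = $39.04 + $243.98 + $39.04 + $116.76 + $331.38 = $770.20
Net pay = $3,903.66 − $770.20 = $3,133.46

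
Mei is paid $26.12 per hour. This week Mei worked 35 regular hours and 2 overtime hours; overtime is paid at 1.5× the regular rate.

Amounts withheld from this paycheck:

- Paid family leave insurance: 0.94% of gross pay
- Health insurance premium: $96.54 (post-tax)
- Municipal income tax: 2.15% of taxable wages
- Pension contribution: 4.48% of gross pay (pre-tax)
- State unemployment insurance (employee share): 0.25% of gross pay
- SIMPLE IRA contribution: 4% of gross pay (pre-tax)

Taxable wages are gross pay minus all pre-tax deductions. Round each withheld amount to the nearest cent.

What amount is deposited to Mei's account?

Regular pay: 35 × $26.12 = $914.20
Overtime pay: 2 × $26.12 × 1.5 = $78.36
Gross pay = $914.20 + $78.36 = $992.56
SIMPLE IRA contribution: $992.56 × 0.04 = $39.70
Pension contribution: $992.56 × 0.0448 = $44.47
Pre-tax total = $39.70 + $44.47 = $84.17
Taxable wages = $992.56 − $84.17 = $908.39
Municipal income tax: $908.39 × 0.0215 = $19.53
Paid family leave insurance: $992.56 × 0.0094 = $9.33
State unemployment insurance (employee share): $992.56 × 0.0025 = $2.48
Health insurance premium: $96.54
Total deductions = $39.70 + $44.47 + $19.53 + $9.33 + $2.48 + $96.54 = $212.05
Net pay = $992.56 − $212.05 = $780.51

$780.51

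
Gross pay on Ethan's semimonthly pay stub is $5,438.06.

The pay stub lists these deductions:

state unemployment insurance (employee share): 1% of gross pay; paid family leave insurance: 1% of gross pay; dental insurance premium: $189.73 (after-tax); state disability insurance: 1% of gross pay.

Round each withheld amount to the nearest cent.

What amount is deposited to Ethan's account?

State disability insurance: $5,438.06 × 0.01 = $54.38
State unemployment insurance (employee share): $5,438.06 × 0.01 = $54.38
Paid family leave insurance: $5,438.06 × 0.01 = $54.38
Dental insurance premium: $189.73
Total deductions = $54.38 + $54.38 + $54.38 + $189.73 = $352.87
Net pay = $5,438.06 − $352.87 = $5,085.19

$5,085.19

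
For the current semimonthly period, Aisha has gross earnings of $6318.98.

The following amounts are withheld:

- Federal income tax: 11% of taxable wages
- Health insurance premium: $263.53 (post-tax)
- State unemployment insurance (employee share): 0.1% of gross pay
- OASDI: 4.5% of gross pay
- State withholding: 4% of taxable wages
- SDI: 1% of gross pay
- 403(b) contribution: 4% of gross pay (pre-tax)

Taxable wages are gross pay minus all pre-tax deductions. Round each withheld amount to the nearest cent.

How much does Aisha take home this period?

403(b) contribution: $6318.98 × 0.04 = $252.76
Taxable wages = $6318.98 − $252.76 = $6066.22
Federal income tax: $6066.22 × 0.11 = $667.28
State withholding: $6066.22 × 0.04 = $242.65
SDI: $6318.98 × 0.01 = $63.19
State unemployment insurance (employee share): $6318.98 × 0.001 = $6.32
OASDI: $6318.98 × 0.045 = $284.35
Health insurance premium: $263.53
Total deductions = $252.76 + $667.28 + $242.65 + $63.19 + $6.32 + $284.35 + $263.53 = $1780.08
Net pay = $6318.98 − $1780.08 = $4538.90

$4538.90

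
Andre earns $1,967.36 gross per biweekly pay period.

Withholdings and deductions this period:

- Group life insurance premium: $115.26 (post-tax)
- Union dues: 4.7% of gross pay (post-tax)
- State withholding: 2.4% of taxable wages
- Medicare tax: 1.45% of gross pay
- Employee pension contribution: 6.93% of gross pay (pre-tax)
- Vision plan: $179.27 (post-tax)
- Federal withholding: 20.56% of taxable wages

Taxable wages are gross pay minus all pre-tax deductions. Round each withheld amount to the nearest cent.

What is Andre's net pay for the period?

Employee pension contribution: $1,967.36 × 0.0693 = $136.34
Taxable wages = $1,967.36 − $136.34 = $1,831.02
Federal withholding: $1,831.02 × 0.2056 = $376.46
State withholding: $1,831.02 × 0.024 = $43.94
Medicare tax: $1,967.36 × 0.0145 = $28.53
Union dues: $1,967.36 × 0.047 = $92.47
Group life insurance premium: $115.26
Vision plan: $179.27
Total deductions = $136.34 + $376.46 + $43.94 + $28.53 + $92.47 + $115.26 + $179.27 = $972.27
Net pay = $1,967.36 − $972.27 = $995.09

$995.09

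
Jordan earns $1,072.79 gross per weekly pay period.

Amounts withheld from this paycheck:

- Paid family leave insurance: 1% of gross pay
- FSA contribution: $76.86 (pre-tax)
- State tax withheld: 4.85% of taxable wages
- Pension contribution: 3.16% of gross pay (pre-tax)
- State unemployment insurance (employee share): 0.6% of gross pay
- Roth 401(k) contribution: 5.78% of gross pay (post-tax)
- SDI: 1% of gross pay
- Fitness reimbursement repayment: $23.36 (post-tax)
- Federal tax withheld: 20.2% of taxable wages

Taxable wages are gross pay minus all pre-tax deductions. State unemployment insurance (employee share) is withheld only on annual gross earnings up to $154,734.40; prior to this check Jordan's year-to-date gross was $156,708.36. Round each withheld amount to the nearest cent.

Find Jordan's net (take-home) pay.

$614.21

Pension contribution: $1,072.79 × 0.0316 = $33.90
FSA contribution: $76.86
Pre-tax total = $33.90 + $76.86 = $110.76
Taxable wages = $1,072.79 − $110.76 = $962.03
State tax withheld: $962.03 × 0.0485 = $46.66
Federal tax withheld: $962.03 × 0.202 = $194.33
Paid family leave insurance: $1,072.79 × 0.01 = $10.73
SDI: $1,072.79 × 0.01 = $10.73
State unemployment insurance (employee share): annual cap $154,734.40 already reached (YTD $156,708.36), so $0.00
Fitness reimbursement repayment: $23.36
Roth 401(k) contribution: $1,072.79 × 0.0578 = $62.01
Total deductions = $33.90 + $76.86 + $46.66 + $194.33 + $10.73 + $10.73 + $0.00 + $23.36 + $62.01 = $458.58
Net pay = $1,072.79 − $458.58 = $614.21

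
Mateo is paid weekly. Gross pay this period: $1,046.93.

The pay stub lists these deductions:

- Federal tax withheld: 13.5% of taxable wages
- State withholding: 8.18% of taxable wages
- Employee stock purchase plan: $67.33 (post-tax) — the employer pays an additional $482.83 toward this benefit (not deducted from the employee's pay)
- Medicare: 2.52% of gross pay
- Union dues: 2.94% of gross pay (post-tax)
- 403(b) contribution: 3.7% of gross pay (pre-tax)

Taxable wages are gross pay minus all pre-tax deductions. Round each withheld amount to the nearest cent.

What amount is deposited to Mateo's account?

$665.12

403(b) contribution: $1,046.93 × 0.037 = $38.74
Taxable wages = $1,046.93 − $38.74 = $1,008.19
State withholding: $1,008.19 × 0.0818 = $82.47
Federal tax withheld: $1,008.19 × 0.135 = $136.11
Medicare: $1,046.93 × 0.0252 = $26.38
Union dues: $1,046.93 × 0.0294 = $30.78
Employee stock purchase plan: $67.33
(Employer's $482.83 toward employee stock purchase plan is not withheld from the employee.)
Total deductions = $38.74 + $82.47 + $136.11 + $26.38 + $30.78 + $67.33 = $381.81
Net pay = $1,046.93 − $381.81 = $665.12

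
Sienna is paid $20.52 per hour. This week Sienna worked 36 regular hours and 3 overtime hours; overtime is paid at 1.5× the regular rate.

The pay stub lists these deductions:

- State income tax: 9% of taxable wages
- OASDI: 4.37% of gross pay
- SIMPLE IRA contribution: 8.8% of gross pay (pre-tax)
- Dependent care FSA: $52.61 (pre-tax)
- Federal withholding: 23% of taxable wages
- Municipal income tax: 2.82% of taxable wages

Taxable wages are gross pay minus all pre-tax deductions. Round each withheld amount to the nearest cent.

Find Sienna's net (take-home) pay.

Regular pay: 36 × $20.52 = $738.72
Overtime pay: 3 × $20.52 × 1.5 = $92.34
Gross pay = $738.72 + $92.34 = $831.06
SIMPLE IRA contribution: $831.06 × 0.088 = $73.13
Dependent care FSA: $52.61
Pre-tax total = $73.13 + $52.61 = $125.74
Taxable wages = $831.06 − $125.74 = $705.32
Federal withholding: $705.32 × 0.23 = $162.22
State income tax: $705.32 × 0.09 = $63.48
Municipal income tax: $705.32 × 0.0282 = $19.89
OASDI: $831.06 × 0.0437 = $36.32
Total deductions = $73.13 + $52.61 + $162.22 + $63.48 + $19.89 + $36.32 = $407.65
Net pay = $831.06 − $407.65 = $423.41

$423.41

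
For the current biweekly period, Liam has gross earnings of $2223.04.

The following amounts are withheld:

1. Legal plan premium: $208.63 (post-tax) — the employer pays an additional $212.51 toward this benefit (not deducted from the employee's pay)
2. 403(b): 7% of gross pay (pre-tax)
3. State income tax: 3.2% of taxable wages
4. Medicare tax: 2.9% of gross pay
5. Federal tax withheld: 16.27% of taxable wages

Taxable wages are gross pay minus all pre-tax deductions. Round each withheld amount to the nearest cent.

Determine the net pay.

$1391.80

403(b): $2223.04 × 0.07 = $155.61
Taxable wages = $2223.04 − $155.61 = $2067.43
State income tax: $2067.43 × 0.032 = $66.16
Federal tax withheld: $2067.43 × 0.1627 = $336.37
Medicare tax: $2223.04 × 0.029 = $64.47
Legal plan premium: $208.63
(Employer's $212.51 toward legal plan premium is not withheld from the employee.)
Total deductions = $155.61 + $66.16 + $336.37 + $64.47 + $208.63 = $831.24
Net pay = $2223.04 − $831.24 = $1391.80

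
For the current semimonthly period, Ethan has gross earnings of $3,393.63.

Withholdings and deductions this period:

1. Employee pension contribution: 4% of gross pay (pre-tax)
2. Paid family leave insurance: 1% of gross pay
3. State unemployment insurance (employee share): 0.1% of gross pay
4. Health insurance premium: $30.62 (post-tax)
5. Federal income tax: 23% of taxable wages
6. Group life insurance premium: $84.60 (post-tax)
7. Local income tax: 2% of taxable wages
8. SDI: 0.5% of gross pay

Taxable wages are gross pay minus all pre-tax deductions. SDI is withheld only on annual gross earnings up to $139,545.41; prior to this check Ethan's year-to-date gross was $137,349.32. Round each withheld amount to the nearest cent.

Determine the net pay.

Employee pension contribution: $3,393.63 × 0.04 = $135.75
Taxable wages = $3,393.63 − $135.75 = $3,257.88
Federal income tax: $3,257.88 × 0.23 = $749.31
Local income tax: $3,257.88 × 0.02 = $65.16
SDI: only $139,545.41 − $137,349.32 = $2,196.09 of this check is subject → $2,196.09 × 0.005 = $10.98
Paid family leave insurance: $3,393.63 × 0.01 = $33.94
State unemployment insurance (employee share): $3,393.63 × 0.001 = $3.39
Health insurance premium: $30.62
Group life insurance premium: $84.60
Total deductions = $135.75 + $749.31 + $65.16 + $10.98 + $33.94 + $3.39 + $30.62 + $84.60 = $1,113.75
Net pay = $3,393.63 − $1,113.75 = $2,279.88

$2,279.88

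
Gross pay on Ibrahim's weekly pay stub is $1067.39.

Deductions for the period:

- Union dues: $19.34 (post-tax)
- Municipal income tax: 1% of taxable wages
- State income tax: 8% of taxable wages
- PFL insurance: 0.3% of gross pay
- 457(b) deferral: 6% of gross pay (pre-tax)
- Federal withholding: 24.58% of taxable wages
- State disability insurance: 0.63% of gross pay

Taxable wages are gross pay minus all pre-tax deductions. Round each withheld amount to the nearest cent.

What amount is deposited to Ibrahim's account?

457(b) deferral: $1067.39 × 0.06 = $64.04
Taxable wages = $1067.39 − $64.04 = $1003.35
Federal withholding: $1003.35 × 0.2458 = $246.62
Municipal income tax: $1003.35 × 0.01 = $10.03
State income tax: $1003.35 × 0.08 = $80.27
State disability insurance: $1067.39 × 0.0063 = $6.72
PFL insurance: $1067.39 × 0.003 = $3.20
Union dues: $19.34
Total deductions = $64.04 + $246.62 + $10.03 + $80.27 + $6.72 + $3.20 + $19.34 = $430.22
Net pay = $1067.39 − $430.22 = $637.17

$637.17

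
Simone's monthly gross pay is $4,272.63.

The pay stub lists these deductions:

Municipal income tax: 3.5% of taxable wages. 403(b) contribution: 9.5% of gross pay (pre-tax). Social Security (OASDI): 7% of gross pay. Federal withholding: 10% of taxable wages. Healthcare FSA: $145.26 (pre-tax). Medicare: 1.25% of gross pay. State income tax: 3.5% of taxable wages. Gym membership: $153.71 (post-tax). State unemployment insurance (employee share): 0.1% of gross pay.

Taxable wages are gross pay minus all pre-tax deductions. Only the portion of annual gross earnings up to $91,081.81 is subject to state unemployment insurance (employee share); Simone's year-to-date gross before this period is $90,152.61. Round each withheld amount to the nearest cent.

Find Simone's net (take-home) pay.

403(b) contribution: $4,272.63 × 0.095 = $405.90
Healthcare FSA: $145.26
Pre-tax total = $405.90 + $145.26 = $551.16
Taxable wages = $4,272.63 − $551.16 = $3,721.47
Federal withholding: $3,721.47 × 0.1 = $372.15
Municipal income tax: $3,721.47 × 0.035 = $130.25
State income tax: $3,721.47 × 0.035 = $130.25
State unemployment insurance (employee share): only $91,081.81 − $90,152.61 = $929.20 of this check is subject → $929.20 × 0.001 = $0.93
Medicare: $4,272.63 × 0.0125 = $53.41
Social Security (OASDI): $4,272.63 × 0.07 = $299.08
Gym membership: $153.71
Total deductions = $405.90 + $145.26 + $372.15 + $130.25 + $130.25 + $0.93 + $53.41 + $299.08 + $153.71 = $1,690.94
Net pay = $4,272.63 − $1,690.94 = $2,581.69

$2,581.69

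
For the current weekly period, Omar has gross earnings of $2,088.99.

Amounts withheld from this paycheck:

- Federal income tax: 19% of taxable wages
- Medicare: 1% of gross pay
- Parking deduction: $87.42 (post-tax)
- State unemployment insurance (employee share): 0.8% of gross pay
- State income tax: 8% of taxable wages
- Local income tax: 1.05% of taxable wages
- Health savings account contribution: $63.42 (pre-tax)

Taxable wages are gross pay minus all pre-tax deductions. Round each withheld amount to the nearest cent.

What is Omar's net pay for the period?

$1,332.37

Health savings account contribution: $63.42
Taxable wages = $2,088.99 − $63.42 = $2,025.57
Federal income tax: $2,025.57 × 0.19 = $384.86
State income tax: $2,025.57 × 0.08 = $162.05
Local income tax: $2,025.57 × 0.0105 = $21.27
Medicare: $2,088.99 × 0.01 = $20.89
State unemployment insurance (employee share): $2,088.99 × 0.008 = $16.71
Parking deduction: $87.42
Total deductions = $63.42 + $384.86 + $162.05 + $21.27 + $20.89 + $16.71 + $87.42 = $756.62
Net pay = $2,088.99 − $756.62 = $1,332.37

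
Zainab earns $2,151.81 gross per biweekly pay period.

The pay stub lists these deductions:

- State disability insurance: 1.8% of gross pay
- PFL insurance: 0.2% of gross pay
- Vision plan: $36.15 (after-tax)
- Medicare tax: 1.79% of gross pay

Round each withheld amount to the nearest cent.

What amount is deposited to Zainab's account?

$2,034.11

State disability insurance: $2,151.81 × 0.018 = $38.73
PFL insurance: $2,151.81 × 0.002 = $4.30
Medicare tax: $2,151.81 × 0.0179 = $38.52
Vision plan: $36.15
Total deductions = $38.73 + $4.30 + $38.52 + $36.15 = $117.70
Net pay = $2,151.81 − $117.70 = $2,034.11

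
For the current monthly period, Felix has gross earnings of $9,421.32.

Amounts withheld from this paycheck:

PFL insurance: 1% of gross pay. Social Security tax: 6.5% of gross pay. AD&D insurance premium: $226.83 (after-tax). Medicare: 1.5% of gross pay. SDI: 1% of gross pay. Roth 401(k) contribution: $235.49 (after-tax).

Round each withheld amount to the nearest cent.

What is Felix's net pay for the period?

$8,016.87

SDI: $9,421.32 × 0.01 = $94.21
Social Security tax: $9,421.32 × 0.065 = $612.39
Medicare: $9,421.32 × 0.015 = $141.32
PFL insurance: $9,421.32 × 0.01 = $94.21
AD&D insurance premium: $226.83
Roth 401(k) contribution: $235.49
Total deductions = $94.21 + $612.39 + $141.32 + $94.21 + $226.83 + $235.49 = $1,404.45
Net pay = $9,421.32 − $1,404.45 = $8,016.87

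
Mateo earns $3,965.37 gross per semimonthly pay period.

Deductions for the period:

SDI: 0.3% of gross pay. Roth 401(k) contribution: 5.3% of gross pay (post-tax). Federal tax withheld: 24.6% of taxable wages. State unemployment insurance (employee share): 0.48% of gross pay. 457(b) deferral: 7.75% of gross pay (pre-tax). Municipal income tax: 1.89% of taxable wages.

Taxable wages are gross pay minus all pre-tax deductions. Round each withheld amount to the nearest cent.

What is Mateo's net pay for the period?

$2,447.94

457(b) deferral: $3,965.37 × 0.0775 = $307.32
Taxable wages = $3,965.37 − $307.32 = $3,658.05
Municipal income tax: $3,658.05 × 0.0189 = $69.14
Federal tax withheld: $3,658.05 × 0.246 = $899.88
State unemployment insurance (employee share): $3,965.37 × 0.0048 = $19.03
SDI: $3,965.37 × 0.003 = $11.90
Roth 401(k) contribution: $3,965.37 × 0.053 = $210.16
Total deductions = $307.32 + $69.14 + $899.88 + $19.03 + $11.90 + $210.16 = $1,517.43
Net pay = $3,965.37 − $1,517.43 = $2,447.94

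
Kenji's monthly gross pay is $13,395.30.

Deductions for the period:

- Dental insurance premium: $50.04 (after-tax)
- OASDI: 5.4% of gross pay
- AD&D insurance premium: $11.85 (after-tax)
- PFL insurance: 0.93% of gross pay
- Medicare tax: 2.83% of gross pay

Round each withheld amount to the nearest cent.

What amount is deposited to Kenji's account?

Medicare tax: $13,395.30 × 0.0283 = $379.09
PFL insurance: $13,395.30 × 0.0093 = $124.58
OASDI: $13,395.30 × 0.054 = $723.35
Dental insurance premium: $50.04
AD&D insurance premium: $11.85
Total deductions = $379.09 + $124.58 + $723.35 + $50.04 + $11.85 = $1,288.91
Net pay = $13,395.30 − $1,288.91 = $12,106.39

$12,106.39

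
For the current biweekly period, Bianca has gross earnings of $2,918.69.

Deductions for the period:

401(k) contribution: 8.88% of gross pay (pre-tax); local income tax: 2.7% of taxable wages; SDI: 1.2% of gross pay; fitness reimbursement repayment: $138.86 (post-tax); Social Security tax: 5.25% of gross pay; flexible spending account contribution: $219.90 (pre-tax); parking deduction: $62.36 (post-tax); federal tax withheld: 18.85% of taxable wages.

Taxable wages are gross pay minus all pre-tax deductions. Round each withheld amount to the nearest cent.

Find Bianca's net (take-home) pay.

401(k) contribution: $2,918.69 × 0.0888 = $259.18
Flexible spending account contribution: $219.90
Pre-tax total = $259.18 + $219.90 = $479.08
Taxable wages = $2,918.69 − $479.08 = $2,439.61
Federal tax withheld: $2,439.61 × 0.1885 = $459.87
Local income tax: $2,439.61 × 0.027 = $65.87
SDI: $2,918.69 × 0.012 = $35.02
Social Security tax: $2,918.69 × 0.0525 = $153.23
Parking deduction: $62.36
Fitness reimbursement repayment: $138.86
Total deductions = $259.18 + $219.90 + $459.87 + $65.87 + $35.02 + $153.23 + $62.36 + $138.86 = $1,394.29
Net pay = $2,918.69 − $1,394.29 = $1,524.40

$1,524.40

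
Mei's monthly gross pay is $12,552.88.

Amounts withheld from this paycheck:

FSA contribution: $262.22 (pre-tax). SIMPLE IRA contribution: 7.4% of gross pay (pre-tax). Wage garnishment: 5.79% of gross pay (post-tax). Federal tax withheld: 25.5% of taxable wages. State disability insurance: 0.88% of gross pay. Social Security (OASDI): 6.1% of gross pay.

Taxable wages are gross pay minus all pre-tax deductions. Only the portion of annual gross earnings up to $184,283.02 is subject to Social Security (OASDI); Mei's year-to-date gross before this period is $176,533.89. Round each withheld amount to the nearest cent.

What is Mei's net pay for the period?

SIMPLE IRA contribution: $12,552.88 × 0.074 = $928.91
FSA contribution: $262.22
Pre-tax total = $928.91 + $262.22 = $1,191.13
Taxable wages = $12,552.88 − $1,191.13 = $11,361.75
Federal tax withheld: $11,361.75 × 0.255 = $2,897.25
Social Security (OASDI): only $184,283.02 − $176,533.89 = $7,749.13 of this check is subject → $7,749.13 × 0.061 = $472.70
State disability insurance: $12,552.88 × 0.0088 = $110.47
Wage garnishment: $12,552.88 × 0.0579 = $726.81
Total deductions = $928.91 + $262.22 + $2,897.25 + $472.70 + $110.47 + $726.81 = $5,398.36
Net pay = $12,552.88 − $5,398.36 = $7,154.52

$7,154.52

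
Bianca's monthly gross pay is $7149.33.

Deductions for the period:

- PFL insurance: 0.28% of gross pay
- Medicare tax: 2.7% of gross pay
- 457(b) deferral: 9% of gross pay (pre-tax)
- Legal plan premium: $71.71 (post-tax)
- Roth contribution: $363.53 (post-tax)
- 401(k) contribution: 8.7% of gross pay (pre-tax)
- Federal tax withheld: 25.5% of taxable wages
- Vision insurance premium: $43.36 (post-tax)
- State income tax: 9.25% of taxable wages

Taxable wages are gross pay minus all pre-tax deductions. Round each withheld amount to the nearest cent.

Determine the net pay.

457(b) deferral: $7149.33 × 0.09 = $643.44
401(k) contribution: $7149.33 × 0.087 = $621.99
Pre-tax total = $643.44 + $621.99 = $1265.43
Taxable wages = $7149.33 − $1265.43 = $5883.90
State income tax: $5883.90 × 0.0925 = $544.26
Federal tax withheld: $5883.90 × 0.255 = $1500.39
Medicare tax: $7149.33 × 0.027 = $193.03
PFL insurance: $7149.33 × 0.0028 = $20.02
Legal plan premium: $71.71
Roth contribution: $363.53
Vision insurance premium: $43.36
Total deductions = $643.44 + $621.99 + $544.26 + $1500.39 + $193.03 + $20.02 + $71.71 + $363.53 + $43.36 = $4001.73
Net pay = $7149.33 − $4001.73 = $3147.60

$3147.60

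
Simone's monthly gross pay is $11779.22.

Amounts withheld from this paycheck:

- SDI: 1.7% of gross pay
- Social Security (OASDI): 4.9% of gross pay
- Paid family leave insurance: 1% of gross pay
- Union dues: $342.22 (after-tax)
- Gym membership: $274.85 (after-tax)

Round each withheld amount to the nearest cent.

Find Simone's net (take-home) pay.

$10266.93

Social Security (OASDI): $11779.22 × 0.049 = $577.18
SDI: $11779.22 × 0.017 = $200.25
Paid family leave insurance: $11779.22 × 0.01 = $117.79
Union dues: $342.22
Gym membership: $274.85
Total deductions = $577.18 + $200.25 + $117.79 + $342.22 + $274.85 = $1512.29
Net pay = $11779.22 − $1512.29 = $10266.93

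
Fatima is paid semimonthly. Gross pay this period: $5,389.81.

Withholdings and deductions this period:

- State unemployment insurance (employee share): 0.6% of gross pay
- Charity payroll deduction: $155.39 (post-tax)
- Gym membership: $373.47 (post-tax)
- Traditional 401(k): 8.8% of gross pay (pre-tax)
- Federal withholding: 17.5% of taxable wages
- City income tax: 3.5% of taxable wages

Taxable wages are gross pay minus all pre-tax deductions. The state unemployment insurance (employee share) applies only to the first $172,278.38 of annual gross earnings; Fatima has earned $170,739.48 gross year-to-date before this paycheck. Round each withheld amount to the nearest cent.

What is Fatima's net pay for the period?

Traditional 401(k): $5,389.81 × 0.088 = $474.30
Taxable wages = $5,389.81 − $474.30 = $4,915.51
City income tax: $4,915.51 × 0.035 = $172.04
Federal withholding: $4,915.51 × 0.175 = $860.21
State unemployment insurance (employee share): only $172,278.38 − $170,739.48 = $1,538.90 of this check is subject → $1,538.90 × 0.006 = $9.23
Gym membership: $373.47
Charity payroll deduction: $155.39
Total deductions = $474.30 + $172.04 + $860.21 + $9.23 + $373.47 + $155.39 = $2,044.64
Net pay = $5,389.81 − $2,044.64 = $3,345.17

$3,345.17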